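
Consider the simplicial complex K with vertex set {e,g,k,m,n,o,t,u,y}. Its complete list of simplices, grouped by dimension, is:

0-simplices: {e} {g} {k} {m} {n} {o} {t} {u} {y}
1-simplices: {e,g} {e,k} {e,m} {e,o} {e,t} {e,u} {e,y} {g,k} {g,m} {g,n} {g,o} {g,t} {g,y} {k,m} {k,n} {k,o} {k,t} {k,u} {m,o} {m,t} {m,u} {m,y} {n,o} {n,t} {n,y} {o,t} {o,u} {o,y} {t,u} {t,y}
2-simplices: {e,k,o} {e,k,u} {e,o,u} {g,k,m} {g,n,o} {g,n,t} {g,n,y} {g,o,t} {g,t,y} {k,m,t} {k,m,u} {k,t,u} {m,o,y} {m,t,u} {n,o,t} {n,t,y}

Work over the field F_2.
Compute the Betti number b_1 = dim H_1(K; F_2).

n_0=9 n_1=30 n_2=16  [Z2]
∂1: piv[eg,ek,em,eo,et,eu,ey,gn] rk=8  ker:gk,gm,go,gt,gy,km,kn,ko,kt,ku,mo,mt,mu,my,no,nt,ny,ot,ou,oy,tu,ty
∂2: piv[eko,eku,eou,gkm,gno,gnt,gny,got,gty,kmt,kmu,ktu,moy] rk=13  ker:mtu,not,nty
b_1=(30−8)−13=9

b_1=9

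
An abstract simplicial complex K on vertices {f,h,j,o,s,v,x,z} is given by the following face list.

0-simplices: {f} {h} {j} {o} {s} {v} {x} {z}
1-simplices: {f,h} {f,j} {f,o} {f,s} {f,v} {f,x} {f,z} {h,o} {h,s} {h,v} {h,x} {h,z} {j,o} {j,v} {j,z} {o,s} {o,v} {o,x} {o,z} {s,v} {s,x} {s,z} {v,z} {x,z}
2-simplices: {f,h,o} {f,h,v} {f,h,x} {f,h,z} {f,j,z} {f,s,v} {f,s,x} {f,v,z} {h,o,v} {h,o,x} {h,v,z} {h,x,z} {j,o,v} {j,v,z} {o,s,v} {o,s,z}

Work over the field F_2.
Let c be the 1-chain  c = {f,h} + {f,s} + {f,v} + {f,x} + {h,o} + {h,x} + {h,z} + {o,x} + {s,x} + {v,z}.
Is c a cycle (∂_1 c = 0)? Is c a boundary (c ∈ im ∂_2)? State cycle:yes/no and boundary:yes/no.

cycle:yes boundary:yes

n_0=8 n_1=24 n_2=16  [Z2]
∂1: piv[fh,fj,fo,fs,fv,fx,fz] rk=7  ker:ho,hs,hv,hx,hz,jo,jv,jz,os,ov,ox,oz,sv,sx,sz,vz,xz
∂2: piv[fho,fhv,fhx,fhz,fjz,fsv,fsx,fvz,hov,hox,hxz,jov,jvz,osv,osz] rk=15  ker:hvz
∂1c = 0
c vs im∂2: reduces to 0 ⇒ boundary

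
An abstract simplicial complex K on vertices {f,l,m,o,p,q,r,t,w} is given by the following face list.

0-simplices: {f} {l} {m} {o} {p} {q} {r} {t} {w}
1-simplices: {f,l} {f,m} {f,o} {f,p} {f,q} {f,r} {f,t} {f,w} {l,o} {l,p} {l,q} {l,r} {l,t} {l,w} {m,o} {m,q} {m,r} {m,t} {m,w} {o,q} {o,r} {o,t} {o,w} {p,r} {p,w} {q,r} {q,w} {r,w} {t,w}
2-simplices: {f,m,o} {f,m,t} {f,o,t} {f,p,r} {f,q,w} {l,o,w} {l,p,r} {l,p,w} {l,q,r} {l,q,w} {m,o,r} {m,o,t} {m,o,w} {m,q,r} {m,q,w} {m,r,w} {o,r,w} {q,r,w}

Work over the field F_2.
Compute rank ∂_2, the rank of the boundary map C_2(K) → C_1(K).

rank∂_2=15

n_0=9 n_1=29 n_2=18  [Z2]
∂1: piv[fl,fm,fo,fp,fq,fr,ft,fw] rk=8  ker:lo,lp,lq,lr,lt,lw,mo,mq,mr,mt,mw,oq,or,ot,ow,pr,pw,qr,qw,rw,tw
∂2: piv[fmo,fmt,fot,fpr,fqw,low,lpr,lpw,lqr,lqw,mor,mow,mqr,mqw,mrw] rk=15  ker:mot,orw,qrw
rk∂_2=15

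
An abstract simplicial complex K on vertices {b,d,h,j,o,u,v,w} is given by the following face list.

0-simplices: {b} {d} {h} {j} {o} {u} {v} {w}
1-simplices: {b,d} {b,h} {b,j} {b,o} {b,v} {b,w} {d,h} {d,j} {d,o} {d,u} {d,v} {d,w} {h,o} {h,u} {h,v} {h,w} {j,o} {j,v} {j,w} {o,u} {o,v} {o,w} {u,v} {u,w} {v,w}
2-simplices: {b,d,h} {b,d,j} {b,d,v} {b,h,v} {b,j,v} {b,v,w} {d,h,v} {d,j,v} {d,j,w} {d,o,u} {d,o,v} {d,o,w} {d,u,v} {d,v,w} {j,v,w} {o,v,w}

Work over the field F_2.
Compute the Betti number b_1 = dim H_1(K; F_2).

b_1=6

n_0=8 n_1=25 n_2=16  [Z2]
∂1: piv[bd,bh,bj,bo,bv,bw,du] rk=7  ker:dh,dj,do,dv,dw,ho,hu,hv,hw,jo,jv,jw,ou,ov,ow,uv,uw,vw
∂2: piv[bdh,bdj,bdv,bhv,bjv,bvw,djw,dou,dov,dow,duv,dvw] rk=12  ker:dhv,djv,jvw,ovw
b_1=(25−7)−12=6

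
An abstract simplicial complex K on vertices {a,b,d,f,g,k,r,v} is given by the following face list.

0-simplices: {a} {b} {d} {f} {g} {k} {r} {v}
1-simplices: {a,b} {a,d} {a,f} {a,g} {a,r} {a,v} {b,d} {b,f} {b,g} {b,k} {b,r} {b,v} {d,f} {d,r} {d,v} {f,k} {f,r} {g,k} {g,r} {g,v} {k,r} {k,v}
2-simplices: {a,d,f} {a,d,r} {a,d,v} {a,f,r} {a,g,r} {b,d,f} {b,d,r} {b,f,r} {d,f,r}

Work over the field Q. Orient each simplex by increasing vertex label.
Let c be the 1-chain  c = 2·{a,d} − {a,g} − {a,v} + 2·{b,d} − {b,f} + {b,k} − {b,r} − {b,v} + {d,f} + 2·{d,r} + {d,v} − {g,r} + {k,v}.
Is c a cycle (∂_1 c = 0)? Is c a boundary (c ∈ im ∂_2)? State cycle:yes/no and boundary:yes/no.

n_0=8 n_1=22 n_2=9  [Q]
∂1: piv[ab,ad,af,ag,ar,av,bk] rk=7  ker:bd,bf,bg,br,bv,df,dr,dv,fk,fr,gk,gr,gv,kr,kv
∂2: piv[adf,adr,adv,afr,agr,bdf,bdr] rk=7  ker:bfr,dfr
∂1c = 0
c vs im∂2: residual ≠ 0 ⇒ not boundary

cycle:yes boundary:no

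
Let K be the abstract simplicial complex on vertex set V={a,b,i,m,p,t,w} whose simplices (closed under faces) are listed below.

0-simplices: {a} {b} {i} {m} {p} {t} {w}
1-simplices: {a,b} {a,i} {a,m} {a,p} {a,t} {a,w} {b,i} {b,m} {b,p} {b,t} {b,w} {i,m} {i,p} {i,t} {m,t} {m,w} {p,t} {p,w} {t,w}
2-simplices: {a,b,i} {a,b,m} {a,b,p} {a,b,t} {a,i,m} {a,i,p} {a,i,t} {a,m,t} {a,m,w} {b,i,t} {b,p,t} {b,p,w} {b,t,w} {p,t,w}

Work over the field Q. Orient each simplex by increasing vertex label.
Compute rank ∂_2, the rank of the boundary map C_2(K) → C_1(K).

n_0=7 n_1=19 n_2=14  [Q]
∂1: piv[ab,ai,am,ap,at,aw] rk=6  ker:bi,bm,bp,bt,bw,im,ip,it,mt,mw,pt,pw,tw
∂2: piv[abi,abm,abp,abt,aim,aip,ait,amt,amw,bpt,bpw,btw] rk=12  ker:bit,ptw
rk∂_2=12

rank∂_2=12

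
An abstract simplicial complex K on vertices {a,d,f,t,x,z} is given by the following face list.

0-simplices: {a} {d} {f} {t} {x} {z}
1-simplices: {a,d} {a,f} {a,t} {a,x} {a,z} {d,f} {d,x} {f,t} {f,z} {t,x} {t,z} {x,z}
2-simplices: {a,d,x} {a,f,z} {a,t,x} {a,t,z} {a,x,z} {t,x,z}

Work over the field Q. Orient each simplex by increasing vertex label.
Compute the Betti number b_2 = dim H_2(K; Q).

n_0=6 n_1=12 n_2=6  [Q]
∂1: piv[ad,af,at,ax,az] rk=5  ker:df,dx,ft,fz,tx,tz,xz
∂2: piv[adx,afz,atx,atz,axz] rk=5  ker:txz
b_2=(6−5)−0=1

b_2=1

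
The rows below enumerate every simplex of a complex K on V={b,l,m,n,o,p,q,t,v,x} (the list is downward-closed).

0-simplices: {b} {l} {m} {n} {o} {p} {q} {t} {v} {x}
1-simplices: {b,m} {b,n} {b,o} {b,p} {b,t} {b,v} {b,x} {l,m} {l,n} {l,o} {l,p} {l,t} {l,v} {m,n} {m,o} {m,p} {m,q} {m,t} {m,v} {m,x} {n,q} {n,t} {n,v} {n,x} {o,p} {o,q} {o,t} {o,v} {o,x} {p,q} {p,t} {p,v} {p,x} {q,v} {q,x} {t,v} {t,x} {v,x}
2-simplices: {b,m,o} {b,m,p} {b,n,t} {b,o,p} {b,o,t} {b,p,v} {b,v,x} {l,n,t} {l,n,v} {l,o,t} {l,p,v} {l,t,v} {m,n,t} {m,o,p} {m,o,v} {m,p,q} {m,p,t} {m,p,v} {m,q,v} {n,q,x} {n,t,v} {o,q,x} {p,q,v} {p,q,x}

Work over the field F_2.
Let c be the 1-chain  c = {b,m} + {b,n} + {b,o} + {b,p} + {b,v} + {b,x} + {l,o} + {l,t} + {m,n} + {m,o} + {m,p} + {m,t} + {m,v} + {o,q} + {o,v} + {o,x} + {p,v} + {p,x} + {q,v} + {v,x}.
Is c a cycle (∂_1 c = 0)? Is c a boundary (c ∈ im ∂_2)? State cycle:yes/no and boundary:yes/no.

cycle:yes boundary:yes

n_0=10 n_1=38 n_2=24  [Z2]
∂1: piv[bm,bn,bo,bp,bt,bv,bx,lm,mq] rk=9  ker:ln,lo,lp,lt,lv,mn,mo,mp,mt,mv,mx,nq,nt,nv,nx,op,oq,ot,ov,ox,pq,pt,pv,px,qv,qx,tv,tx,vx
∂2: piv[bmo,bmp,bnt,bop,bot,bpv,bvx,lnt,lnv,lot,lpv,ltv,mnt,mov,mpq,mpt,mpv,mqv,nqx,oqx,pqx] rk=21  ker:mop,ntv,pqv
∂1c = 0
c vs im∂2: reduces to 0 ⇒ boundary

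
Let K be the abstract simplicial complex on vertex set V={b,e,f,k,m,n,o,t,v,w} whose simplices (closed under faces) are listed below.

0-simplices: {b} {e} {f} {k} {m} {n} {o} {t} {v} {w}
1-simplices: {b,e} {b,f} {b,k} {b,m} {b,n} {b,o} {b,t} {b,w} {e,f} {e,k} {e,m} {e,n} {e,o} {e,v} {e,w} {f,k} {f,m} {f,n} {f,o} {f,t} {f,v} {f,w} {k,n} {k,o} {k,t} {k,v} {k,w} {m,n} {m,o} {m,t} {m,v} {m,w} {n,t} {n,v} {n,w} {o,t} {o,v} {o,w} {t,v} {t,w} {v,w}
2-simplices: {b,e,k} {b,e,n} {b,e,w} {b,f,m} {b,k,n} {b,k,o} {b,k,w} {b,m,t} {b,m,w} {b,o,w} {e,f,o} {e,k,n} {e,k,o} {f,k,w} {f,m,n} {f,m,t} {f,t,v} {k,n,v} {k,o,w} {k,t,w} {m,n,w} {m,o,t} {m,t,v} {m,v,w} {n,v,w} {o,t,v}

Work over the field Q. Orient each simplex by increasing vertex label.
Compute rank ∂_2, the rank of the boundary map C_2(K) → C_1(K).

rank∂_2=24

n_0=10 n_1=41 n_2=26  [Q]
∂1: piv[be,bf,bk,bm,bn,bo,bt,bw,ev] rk=9  ker:ef,ek,em,en,eo,ew,fk,fm,fn,fo,ft,fv,fw,kn,ko,kt,kv,kw,mn,mo,mt,mv,mw,nt,nv,nw,ot,ov,ow,tv,tw,vw
∂2: piv[bek,ben,bew,bfm,bkn,bko,bkw,bmt,bmw,bow,efo,eko,fkw,fmn,fmt,ftv,knv,ktw,mnw,mot,mtv,mvw,nvw,otv] rk=24  ker:ekn,kow
rk∂_2=24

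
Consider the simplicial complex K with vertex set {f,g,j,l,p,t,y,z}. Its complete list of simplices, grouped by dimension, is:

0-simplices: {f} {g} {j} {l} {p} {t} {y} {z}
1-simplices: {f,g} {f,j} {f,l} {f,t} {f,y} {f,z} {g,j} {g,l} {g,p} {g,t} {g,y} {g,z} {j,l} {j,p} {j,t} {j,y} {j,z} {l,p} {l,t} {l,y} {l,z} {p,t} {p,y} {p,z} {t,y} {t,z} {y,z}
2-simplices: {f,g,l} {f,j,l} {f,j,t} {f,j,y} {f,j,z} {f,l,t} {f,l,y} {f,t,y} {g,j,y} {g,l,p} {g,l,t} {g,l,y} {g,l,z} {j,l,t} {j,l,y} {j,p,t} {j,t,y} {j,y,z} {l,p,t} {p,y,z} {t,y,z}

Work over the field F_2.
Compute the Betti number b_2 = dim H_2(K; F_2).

b_2=3

n_0=8 n_1=27 n_2=21  [Z2]
∂1: piv[fg,fj,fl,ft,fy,fz,gp] rk=7  ker:gj,gl,gt,gy,gz,jl,jp,jt,jy,jz,lp,lt,ly,lz,pt,py,pz,ty,tz,yz
∂2: piv[fgl,fjl,fjt,fjy,fjz,flt,fly,fty,gjy,glp,glt,gly,glz,jpt,jyz,lpt,pyz,tyz] rk=18  ker:jlt,jly,jty
b_2=(21−18)−0=3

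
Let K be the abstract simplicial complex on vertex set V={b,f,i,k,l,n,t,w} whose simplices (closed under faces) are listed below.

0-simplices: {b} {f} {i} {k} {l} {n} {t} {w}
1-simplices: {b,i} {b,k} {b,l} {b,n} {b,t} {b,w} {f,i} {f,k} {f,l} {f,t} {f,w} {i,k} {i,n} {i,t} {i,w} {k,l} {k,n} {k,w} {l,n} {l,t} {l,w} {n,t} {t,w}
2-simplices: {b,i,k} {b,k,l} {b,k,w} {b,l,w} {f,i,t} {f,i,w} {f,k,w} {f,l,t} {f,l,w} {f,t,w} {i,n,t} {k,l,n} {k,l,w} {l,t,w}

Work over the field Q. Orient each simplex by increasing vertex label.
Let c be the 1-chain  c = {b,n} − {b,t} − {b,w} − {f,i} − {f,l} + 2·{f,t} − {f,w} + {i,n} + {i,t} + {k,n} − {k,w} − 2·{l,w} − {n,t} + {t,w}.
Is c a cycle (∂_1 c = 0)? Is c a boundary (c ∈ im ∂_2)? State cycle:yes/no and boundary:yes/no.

cycle:no boundary:no

n_0=8 n_1=23 n_2=14  [Q]
∂1: piv[bi,bk,bl,bn,bt,bw,fi] rk=7  ker:fk,fl,ft,fw,ik,in,it,iw,kl,kn,kw,ln,lt,lw,nt,tw
∂2: piv[bik,bkl,bkw,blw,fit,fiw,fkw,flt,flw,ftw,int,kln] rk=12  ker:klw,ltw
∂1c = {b} + {f} − 3·{i} + {l} + 4·{n} − 4·{w}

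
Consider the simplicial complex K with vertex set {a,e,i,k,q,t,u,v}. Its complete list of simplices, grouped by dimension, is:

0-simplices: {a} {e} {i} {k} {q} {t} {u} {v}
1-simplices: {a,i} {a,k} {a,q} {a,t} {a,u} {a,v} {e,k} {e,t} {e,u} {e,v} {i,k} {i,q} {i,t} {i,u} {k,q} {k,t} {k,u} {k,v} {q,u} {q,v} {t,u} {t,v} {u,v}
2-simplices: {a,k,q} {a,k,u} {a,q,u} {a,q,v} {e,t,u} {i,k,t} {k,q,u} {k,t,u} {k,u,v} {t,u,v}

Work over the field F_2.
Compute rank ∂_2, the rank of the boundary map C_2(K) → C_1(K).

rank∂_2=9

n_0=8 n_1=23 n_2=10  [Z2]
∂1: piv[ai,ak,aq,at,au,av,ek] rk=7  ker:et,eu,ev,ik,iq,it,iu,kq,kt,ku,kv,qu,qv,tu,tv,uv
∂2: piv[akq,aku,aqu,aqv,etu,ikt,ktu,kuv,tuv] rk=9  ker:kqu
rk∂_2=9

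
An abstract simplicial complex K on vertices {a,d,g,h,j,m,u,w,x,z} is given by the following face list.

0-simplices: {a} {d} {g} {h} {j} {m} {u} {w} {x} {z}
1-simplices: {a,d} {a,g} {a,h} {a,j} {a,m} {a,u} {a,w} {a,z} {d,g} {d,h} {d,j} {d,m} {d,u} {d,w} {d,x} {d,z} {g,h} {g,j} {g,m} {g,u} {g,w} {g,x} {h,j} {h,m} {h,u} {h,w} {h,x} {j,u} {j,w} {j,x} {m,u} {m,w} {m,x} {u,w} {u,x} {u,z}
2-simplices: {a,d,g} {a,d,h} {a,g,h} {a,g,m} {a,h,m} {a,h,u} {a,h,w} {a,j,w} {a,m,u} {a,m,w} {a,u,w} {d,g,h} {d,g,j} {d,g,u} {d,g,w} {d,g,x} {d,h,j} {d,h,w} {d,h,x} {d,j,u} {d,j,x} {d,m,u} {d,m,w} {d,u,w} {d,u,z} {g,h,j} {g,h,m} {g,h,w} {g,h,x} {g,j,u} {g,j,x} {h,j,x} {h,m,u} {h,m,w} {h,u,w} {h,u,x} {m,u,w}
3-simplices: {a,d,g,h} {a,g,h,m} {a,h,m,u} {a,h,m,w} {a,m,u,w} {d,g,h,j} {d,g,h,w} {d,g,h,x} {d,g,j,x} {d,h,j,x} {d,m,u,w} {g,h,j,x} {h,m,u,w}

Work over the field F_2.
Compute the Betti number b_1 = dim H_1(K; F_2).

n_0=10 n_1=36 n_2=37 n_3=13  [Z2]
∂1: piv[ad,ag,ah,aj,am,au,aw,az,dx] rk=9  ker:dg,dh,dj,dm,du,dw,dz,gh,gj,gm,gu,gw,gx,hj,hm,hu,hw,hx,ju,jw,jx,mu,mw,mx,uw,ux,uz
∂2: piv[adg,adh,agh,agm,ahm,ahu,ahw,ajw,amu,amw,auw,dgj,dgu,dgw,dgx,dhj,dhw,dhx,dju,djx,dmu,dmw,duz,hux] rk=24  ker:dgh,duw,ghj,ghm,ghw,ghx,gju,gjx,hjx,hmu,hmw,huw,muw
∂3: piv[adgh,aghm,ahmu,ahmw,amuw,dghj,dghw,dghx,dgjx,dhjx,dmuw,hmuw] rk=12  ker:ghjx
b_1=(36−9)−24=3

b_1=3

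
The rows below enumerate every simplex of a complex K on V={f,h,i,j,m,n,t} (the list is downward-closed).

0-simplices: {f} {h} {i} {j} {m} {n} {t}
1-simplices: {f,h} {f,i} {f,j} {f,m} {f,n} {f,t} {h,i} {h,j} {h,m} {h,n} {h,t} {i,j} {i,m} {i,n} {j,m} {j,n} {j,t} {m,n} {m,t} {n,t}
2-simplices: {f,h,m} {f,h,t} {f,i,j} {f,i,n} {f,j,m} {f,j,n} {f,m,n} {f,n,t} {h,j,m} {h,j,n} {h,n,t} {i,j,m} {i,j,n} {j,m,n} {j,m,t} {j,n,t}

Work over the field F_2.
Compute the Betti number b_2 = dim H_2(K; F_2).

n_0=7 n_1=20 n_2=16  [Z2]
∂1: piv[fh,fi,fj,fm,fn,ft] rk=6  ker:hi,hj,hm,hn,ht,ij,im,in,jm,jn,jt,mn,mt,nt
∂2: piv[fhm,fht,fij,fin,fjm,fjn,fmn,fnt,hjm,hjn,ijm,jmt,jnt] rk=13  ker:hnt,ijn,jmn
b_2=(16−13)−0=3

b_2=3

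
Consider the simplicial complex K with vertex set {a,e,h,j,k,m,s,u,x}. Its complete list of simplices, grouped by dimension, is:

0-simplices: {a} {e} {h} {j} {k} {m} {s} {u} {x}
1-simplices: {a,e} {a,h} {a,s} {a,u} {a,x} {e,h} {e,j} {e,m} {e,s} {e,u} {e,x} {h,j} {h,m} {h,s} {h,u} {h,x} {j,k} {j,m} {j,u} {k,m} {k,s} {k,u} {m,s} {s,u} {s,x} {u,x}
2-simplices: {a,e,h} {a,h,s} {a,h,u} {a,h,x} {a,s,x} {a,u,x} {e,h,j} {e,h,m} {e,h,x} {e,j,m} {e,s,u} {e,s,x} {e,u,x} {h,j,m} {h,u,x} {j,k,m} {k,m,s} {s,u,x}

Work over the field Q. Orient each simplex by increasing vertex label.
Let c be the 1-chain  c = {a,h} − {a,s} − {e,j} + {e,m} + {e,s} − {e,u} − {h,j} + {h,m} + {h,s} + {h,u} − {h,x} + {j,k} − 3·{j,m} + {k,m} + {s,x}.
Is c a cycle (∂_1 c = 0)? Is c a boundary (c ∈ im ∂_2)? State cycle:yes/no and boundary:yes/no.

cycle:yes boundary:yes

n_0=9 n_1=26 n_2=18  [Q]
∂1: piv[ae,ah,as,au,ax,ej,em,jk] rk=8  ker:eh,es,eu,ex,hj,hm,hs,hu,hx,jm,ju,km,ks,ku,ms,su,sx,ux
∂2: piv[aeh,ahs,ahu,ahx,asx,aux,ehj,ehm,ehx,ejm,esu,esx,eux,jkm,kms] rk=15  ker:hjm,hux,sux
∂1c = 0
c vs im∂2: reduces to 0 ⇒ boundary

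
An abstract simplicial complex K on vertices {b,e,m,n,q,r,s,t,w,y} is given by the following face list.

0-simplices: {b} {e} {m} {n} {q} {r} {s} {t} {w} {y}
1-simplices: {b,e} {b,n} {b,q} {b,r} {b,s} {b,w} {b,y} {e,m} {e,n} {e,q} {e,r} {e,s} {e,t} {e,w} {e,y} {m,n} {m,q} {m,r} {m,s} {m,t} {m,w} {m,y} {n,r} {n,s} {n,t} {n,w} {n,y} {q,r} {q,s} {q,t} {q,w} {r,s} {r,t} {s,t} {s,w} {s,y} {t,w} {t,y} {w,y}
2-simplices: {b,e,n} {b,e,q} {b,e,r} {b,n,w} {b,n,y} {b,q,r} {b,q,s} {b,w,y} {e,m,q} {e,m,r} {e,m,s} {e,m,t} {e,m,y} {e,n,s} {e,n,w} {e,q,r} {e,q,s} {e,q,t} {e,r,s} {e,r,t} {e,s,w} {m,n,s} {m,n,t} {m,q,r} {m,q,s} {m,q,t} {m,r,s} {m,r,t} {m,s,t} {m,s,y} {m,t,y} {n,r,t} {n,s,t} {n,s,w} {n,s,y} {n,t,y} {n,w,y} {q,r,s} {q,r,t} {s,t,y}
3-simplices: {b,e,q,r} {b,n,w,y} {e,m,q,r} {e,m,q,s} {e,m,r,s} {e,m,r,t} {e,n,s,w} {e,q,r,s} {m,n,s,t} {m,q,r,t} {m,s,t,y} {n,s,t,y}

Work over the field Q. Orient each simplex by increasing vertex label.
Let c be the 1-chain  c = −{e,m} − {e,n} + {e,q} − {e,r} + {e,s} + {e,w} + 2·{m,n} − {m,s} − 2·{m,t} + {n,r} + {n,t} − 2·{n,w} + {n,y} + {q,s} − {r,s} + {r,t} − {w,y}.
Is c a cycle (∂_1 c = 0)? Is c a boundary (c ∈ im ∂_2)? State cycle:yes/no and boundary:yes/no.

cycle:yes boundary:yes

n_0=10 n_1=39 n_2=40 n_3=12  [Q]
∂1: piv[be,bn,bq,br,bs,bw,by,em,et] rk=9  ker:en,eq,er,es,ew,ey,mn,mq,mr,ms,mt,mw,my,nr,ns,nt,nw,ny,qr,qs,qt,qw,rs,rt,st,sw,sy,tw,ty,wy
∂2: piv[ben,beq,ber,bnw,bny,bqr,bqs,bwy,emq,emr,ems,emt,emy,ens,enw,eqs,eqt,ers,ert,esw,mns,mnt,mst,msy,mty,nrt,nsy] rk=27  ker:eqr,mqr,mqs,mqt,mrs,mrt,nst,nsw,nty,nwy,qrs,qrt,sty
∂3: piv[beqr,bnwy,emqr,emqs,emrs,emrt,ensw,eqrs,mnst,mqrt,msty,nsty] rk=12
∂1c = 0
c vs im∂2: reduces to 0 ⇒ boundary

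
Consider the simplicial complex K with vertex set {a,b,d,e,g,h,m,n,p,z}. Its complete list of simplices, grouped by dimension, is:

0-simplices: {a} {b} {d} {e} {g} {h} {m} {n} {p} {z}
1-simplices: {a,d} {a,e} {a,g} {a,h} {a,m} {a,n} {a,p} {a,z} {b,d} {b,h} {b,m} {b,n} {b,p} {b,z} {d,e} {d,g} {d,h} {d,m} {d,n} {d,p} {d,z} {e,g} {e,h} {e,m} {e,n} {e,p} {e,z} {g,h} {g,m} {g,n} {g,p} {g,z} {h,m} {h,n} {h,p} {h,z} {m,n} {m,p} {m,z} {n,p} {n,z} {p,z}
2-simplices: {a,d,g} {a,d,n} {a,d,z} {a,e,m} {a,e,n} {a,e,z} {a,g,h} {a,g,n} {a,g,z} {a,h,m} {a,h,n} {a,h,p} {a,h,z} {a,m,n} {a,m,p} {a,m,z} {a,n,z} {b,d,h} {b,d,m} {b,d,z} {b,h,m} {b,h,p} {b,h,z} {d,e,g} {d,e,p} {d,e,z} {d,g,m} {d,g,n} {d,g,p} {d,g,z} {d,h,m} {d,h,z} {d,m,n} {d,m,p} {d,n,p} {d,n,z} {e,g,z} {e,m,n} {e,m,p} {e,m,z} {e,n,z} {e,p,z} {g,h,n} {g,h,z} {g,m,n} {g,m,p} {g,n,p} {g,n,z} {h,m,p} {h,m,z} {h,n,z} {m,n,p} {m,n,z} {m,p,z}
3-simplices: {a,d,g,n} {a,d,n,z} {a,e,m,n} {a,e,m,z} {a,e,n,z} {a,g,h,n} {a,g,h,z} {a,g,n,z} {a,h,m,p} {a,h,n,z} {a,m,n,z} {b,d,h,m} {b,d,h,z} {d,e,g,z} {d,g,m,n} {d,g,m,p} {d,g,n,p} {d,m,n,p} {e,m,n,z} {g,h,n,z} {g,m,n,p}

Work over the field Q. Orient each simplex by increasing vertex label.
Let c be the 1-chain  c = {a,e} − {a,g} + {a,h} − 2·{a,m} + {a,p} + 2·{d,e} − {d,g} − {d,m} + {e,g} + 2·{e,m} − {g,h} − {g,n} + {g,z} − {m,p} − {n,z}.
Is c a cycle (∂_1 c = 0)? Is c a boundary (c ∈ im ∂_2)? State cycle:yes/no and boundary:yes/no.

cycle:yes boundary:yes

n_0=10 n_1=42 n_2=54 n_3=21  [Q]
∂1: piv[ad,ae,ag,ah,am,an,ap,az,bd] rk=9  ker:bh,bm,bn,bp,bz,de,dg,dh,dm,dn,dp,dz,eg,eh,em,en,ep,ez,gh,gm,gn,gp,gz,hm,hn,hp,hz,mn,mp,mz,np,nz,pz
∂2: piv[adg,adn,adz,aem,aen,aez,agh,agn,agz,ahm,ahn,ahp,ahz,amn,amp,amz,anz,bdh,bdm,bdz,bhm,bhp,bhz,deg,dep,dez,dgm,dgp,dmp,dnp,epz] rk=31  ker:dgn,dgz,dhm,dhz,dmn,dnz,egz,emn,emp,emz,enz,ghn,ghz,gmn,gmp,gnp,gnz,hmp,hmz,hnz,mnp,mnz,mpz
∂3: piv[adgn,adnz,aemn,aemz,aenz,aghn,aghz,agnz,ahmp,ahnz,amnz,bdhm,bdhz,degz,dgmn,dgmp,dgnp,dmnp] rk=18  ker:emnz,ghnz,gmnp
∂1c = 0
c vs im∂2: reduces to 0 ⇒ boundary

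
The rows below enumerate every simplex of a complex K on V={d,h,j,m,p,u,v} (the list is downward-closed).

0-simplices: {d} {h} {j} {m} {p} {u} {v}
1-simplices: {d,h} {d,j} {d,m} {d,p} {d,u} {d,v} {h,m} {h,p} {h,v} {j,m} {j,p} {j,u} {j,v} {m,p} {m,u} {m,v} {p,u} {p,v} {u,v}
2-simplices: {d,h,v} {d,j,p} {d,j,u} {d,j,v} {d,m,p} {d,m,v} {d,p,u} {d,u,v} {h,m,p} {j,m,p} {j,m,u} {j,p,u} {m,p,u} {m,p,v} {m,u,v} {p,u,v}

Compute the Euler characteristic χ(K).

n_0=7 n_1=19 n_2=16
χ=+7−19+16=4

χ(K)=4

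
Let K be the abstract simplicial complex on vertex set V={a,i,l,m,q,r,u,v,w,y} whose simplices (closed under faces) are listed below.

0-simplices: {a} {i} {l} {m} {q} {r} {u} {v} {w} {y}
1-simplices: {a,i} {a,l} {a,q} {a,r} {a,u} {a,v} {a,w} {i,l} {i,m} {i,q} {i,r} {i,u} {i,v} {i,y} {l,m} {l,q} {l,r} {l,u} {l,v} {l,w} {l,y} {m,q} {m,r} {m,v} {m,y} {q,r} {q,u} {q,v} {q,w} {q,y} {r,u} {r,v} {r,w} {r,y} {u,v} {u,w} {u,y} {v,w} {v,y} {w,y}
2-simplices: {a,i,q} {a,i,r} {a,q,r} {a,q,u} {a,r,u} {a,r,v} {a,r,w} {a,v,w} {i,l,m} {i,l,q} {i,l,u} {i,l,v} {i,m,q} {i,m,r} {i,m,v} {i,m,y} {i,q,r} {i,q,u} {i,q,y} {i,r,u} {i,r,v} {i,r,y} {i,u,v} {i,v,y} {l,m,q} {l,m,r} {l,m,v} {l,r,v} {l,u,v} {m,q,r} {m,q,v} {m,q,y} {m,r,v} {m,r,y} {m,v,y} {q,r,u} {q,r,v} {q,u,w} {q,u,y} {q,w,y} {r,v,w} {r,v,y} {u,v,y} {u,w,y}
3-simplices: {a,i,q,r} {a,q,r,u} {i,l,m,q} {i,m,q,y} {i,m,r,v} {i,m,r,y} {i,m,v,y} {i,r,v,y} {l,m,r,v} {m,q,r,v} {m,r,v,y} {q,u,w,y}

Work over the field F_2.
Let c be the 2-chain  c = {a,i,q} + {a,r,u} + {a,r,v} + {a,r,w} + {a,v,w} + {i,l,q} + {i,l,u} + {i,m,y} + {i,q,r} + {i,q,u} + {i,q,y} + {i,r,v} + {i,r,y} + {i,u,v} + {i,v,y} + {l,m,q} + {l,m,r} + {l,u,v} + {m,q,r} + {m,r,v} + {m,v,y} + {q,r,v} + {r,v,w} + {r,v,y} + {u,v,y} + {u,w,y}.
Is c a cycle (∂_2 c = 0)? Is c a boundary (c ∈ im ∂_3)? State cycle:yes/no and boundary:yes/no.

n_0=10 n_1=40 n_2=44 n_3=12  [Z2]
∂1: piv[ai,al,aq,ar,au,av,aw,im,iy] rk=9  ker:il,iq,ir,iu,iv,lm,lq,lr,lu,lv,lw,ly,mq,mr,mv,my,qr,qu,qv,qw,qy,ru,rv,rw,ry,uv,uw,uy,vw,vy,wy
∂2: piv[aiq,air,aqr,aqu,aru,arv,arw,avw,ilm,ilq,ilu,ilv,imq,imr,imv,imy,iqu,iqy,irv,iry,iuv,ivy,lmr,mqv,quw,quy,qwy] rk=27  ker:iqr,iru,lmq,lmv,lrv,luv,mqr,mqy,mrv,mry,mvy,qru,qrv,rvw,rvy,uvy,uwy
∂3: piv[aiqr,aqru,ilmq,imqy,imrv,imry,imvy,irvy,lmrv,mqrv,quwy] rk=11  ker:mrvy
∂2c = {a,i} + {a,q} + {a,r} + {a,u} + {i,m} + {i,q} + {i,r} + {i,u} + {i,v} + {l,r} + {l,v} + {m,r} + {q,r} + {q,u} + {q,v} + {q,y} + {r,u} + {u,v} + {u,w} + {w,y}

cycle:no boundary:no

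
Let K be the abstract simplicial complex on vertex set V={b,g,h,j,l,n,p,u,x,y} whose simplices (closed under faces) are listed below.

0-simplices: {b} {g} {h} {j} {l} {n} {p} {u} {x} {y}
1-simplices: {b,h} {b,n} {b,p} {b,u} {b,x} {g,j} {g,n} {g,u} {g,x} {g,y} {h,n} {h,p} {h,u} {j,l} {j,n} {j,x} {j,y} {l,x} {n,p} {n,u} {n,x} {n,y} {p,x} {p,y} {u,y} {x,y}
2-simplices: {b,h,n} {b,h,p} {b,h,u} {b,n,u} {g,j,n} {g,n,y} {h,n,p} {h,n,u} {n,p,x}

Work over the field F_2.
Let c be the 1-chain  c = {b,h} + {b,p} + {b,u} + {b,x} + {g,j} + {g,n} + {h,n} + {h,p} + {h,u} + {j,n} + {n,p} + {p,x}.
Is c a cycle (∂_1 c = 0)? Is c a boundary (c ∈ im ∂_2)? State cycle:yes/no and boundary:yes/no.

n_0=10 n_1=26 n_2=9  [Z2]
∂1: piv[bh,bn,bp,bu,bx,gj,gn,gy,jl] rk=9  ker:gu,gx,hn,hp,hu,jn,jx,jy,lx,np,nu,nx,ny,px,py,uy,xy
∂2: piv[bhn,bhp,bhu,bnu,gjn,gny,hnp,npx] rk=8  ker:hnu
∂1c = 0
c vs im∂2: residual ≠ 0 ⇒ not boundary

cycle:yes boundary:no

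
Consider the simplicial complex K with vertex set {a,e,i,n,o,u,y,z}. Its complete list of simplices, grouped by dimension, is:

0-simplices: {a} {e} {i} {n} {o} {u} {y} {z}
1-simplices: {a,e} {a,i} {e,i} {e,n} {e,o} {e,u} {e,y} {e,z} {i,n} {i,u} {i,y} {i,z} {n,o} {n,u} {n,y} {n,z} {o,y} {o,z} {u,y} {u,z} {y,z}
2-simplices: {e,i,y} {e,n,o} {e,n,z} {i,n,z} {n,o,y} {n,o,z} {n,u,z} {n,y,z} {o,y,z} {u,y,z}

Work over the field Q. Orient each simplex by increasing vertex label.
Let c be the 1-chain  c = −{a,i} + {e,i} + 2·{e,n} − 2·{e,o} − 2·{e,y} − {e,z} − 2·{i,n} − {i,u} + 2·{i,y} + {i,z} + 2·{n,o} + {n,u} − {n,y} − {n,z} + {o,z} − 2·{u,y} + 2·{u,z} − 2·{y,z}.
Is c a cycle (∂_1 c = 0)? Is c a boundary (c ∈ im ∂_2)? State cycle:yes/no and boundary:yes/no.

cycle:no boundary:no

n_0=8 n_1=21 n_2=10  [Q]
∂1: piv[ae,ai,en,eo,eu,ey,ez] rk=7  ker:ei,in,iu,iy,iz,no,nu,ny,nz,oy,oz,uy,uz,yz
∂2: piv[eiy,eno,enz,inz,noy,noz,nuz,nyz,uyz] rk=9  ker:oyz
∂1c = {a} + 2·{e} − {n} − {o} − {y}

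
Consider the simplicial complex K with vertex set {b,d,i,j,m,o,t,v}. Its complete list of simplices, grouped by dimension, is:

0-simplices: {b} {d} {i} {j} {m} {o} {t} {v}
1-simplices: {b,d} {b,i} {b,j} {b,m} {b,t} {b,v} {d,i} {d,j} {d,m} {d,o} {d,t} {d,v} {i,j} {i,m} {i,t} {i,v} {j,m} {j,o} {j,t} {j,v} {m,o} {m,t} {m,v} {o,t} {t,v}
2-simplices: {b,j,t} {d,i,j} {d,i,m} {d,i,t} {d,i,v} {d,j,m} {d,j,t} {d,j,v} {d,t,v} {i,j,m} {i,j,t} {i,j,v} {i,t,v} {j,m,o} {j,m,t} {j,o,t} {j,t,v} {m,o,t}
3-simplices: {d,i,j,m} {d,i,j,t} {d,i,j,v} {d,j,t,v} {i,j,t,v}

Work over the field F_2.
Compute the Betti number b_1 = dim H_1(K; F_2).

n_0=8 n_1=25 n_2=18 n_3=5  [Z2]
∂1: piv[bd,bi,bj,bm,bt,bv,do] rk=7  ker:di,dj,dm,dt,dv,ij,im,it,iv,jm,jo,jt,jv,mo,mt,mv,ot,tv
∂2: piv[bjt,dij,dim,dit,div,djm,djt,djv,dtv,jmo,jmt,jot] rk=12  ker:ijm,ijt,ijv,itv,jtv,mot
∂3: piv[dijm,dijt,dijv,djtv,ijtv] rk=5
b_1=(25−7)−12=6

b_1=6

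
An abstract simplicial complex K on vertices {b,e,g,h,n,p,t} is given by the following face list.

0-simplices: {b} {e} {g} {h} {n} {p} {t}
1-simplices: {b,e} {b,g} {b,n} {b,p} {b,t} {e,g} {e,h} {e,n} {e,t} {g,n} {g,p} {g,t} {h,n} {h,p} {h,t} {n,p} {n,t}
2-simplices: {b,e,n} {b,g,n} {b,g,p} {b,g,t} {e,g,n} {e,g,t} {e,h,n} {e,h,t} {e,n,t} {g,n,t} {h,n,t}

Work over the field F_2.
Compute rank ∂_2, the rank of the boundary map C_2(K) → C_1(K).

n_0=7 n_1=17 n_2=11  [Z2]
∂1: piv[be,bg,bn,bp,bt,eh] rk=6  ker:eg,en,et,gn,gp,gt,hn,hp,ht,np,nt
∂2: piv[ben,bgn,bgp,bgt,egn,egt,ehn,eht,ent] rk=9  ker:gnt,hnt
rk∂_2=9

rank∂_2=9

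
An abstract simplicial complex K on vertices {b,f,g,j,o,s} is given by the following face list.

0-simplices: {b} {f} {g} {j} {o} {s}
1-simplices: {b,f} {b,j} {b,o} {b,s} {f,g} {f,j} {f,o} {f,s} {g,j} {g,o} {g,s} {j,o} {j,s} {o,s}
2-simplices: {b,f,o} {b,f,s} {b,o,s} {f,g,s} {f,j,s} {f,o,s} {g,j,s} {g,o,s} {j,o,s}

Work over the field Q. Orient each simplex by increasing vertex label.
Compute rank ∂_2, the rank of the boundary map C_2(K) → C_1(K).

rank∂_2=8

n_0=6 n_1=14 n_2=9  [Q]
∂1: piv[bf,bj,bo,bs,fg] rk=5  ker:fj,fo,fs,gj,go,gs,jo,js,os
∂2: piv[bfo,bfs,bos,fgs,fjs,gjs,gos,jos] rk=8  ker:fos
rk∂_2=8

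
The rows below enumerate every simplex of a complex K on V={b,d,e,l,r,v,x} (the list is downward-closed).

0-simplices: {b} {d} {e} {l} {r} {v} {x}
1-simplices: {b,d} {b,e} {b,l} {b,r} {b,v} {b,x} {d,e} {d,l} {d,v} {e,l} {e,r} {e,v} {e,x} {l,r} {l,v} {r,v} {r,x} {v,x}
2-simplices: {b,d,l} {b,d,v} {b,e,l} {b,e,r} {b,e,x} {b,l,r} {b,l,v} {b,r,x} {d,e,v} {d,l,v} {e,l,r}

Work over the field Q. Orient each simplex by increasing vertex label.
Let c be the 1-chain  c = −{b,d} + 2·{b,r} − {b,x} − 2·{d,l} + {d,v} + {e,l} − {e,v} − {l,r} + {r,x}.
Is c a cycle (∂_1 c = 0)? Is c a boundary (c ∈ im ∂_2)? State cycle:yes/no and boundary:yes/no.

cycle:yes boundary:no

n_0=7 n_1=18 n_2=11  [Q]
∂1: piv[bd,be,bl,br,bv,bx] rk=6  ker:de,dl,dv,el,er,ev,ex,lr,lv,rv,rx,vx
∂2: piv[bdl,bdv,bel,ber,bex,blr,blv,brx,dev] rk=9  ker:dlv,elr
∂1c = 0
c vs im∂2: residual ≠ 0 ⇒ not boundary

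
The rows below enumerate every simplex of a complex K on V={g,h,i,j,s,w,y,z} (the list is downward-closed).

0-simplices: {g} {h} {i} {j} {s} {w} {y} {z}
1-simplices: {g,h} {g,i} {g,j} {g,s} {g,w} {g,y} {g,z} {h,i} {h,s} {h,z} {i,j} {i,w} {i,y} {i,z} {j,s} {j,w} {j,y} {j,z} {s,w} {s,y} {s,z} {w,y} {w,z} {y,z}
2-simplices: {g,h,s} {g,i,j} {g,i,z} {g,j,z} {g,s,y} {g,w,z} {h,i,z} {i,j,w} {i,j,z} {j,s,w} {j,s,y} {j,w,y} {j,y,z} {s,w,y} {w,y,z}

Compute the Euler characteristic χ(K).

n_0=8 n_1=24 n_2=15
χ=+8−24+15=-1

χ(K)=-1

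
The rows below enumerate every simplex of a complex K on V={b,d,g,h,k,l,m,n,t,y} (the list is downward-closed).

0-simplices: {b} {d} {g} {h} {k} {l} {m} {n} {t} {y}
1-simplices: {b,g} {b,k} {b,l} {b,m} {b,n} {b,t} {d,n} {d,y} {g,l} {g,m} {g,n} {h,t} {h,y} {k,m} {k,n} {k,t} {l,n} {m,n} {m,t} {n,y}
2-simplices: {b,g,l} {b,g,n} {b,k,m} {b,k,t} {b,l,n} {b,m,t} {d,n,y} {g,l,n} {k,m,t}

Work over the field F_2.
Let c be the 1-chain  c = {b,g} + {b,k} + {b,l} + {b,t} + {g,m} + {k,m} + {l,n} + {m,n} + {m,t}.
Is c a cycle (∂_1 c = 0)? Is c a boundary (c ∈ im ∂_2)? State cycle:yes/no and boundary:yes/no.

n_0=10 n_1=20 n_2=9  [Z2]
∂1: piv[bg,bk,bl,bm,bn,bt,dn,dy,ht] rk=9  ker:gl,gm,gn,hy,km,kn,kt,ln,mn,mt,ny
∂2: piv[bgl,bgn,bkm,bkt,bln,bmt,dny] rk=7  ker:gln,kmt
∂1c = 0
c vs im∂2: residual ≠ 0 ⇒ not boundary

cycle:yes boundary:no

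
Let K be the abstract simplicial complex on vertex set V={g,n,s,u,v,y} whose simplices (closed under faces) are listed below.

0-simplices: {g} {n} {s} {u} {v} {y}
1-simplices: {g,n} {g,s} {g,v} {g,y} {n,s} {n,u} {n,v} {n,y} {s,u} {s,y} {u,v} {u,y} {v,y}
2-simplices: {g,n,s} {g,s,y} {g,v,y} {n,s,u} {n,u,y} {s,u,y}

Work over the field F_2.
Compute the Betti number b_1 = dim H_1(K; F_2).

n_0=6 n_1=13 n_2=6  [Z2]
∂1: piv[gn,gs,gv,gy,nu] rk=5  ker:ns,nv,ny,su,sy,uv,uy,vy
∂2: piv[gns,gsy,gvy,nsu,nuy,suy] rk=6
b_1=(13−5)−6=2

b_1=2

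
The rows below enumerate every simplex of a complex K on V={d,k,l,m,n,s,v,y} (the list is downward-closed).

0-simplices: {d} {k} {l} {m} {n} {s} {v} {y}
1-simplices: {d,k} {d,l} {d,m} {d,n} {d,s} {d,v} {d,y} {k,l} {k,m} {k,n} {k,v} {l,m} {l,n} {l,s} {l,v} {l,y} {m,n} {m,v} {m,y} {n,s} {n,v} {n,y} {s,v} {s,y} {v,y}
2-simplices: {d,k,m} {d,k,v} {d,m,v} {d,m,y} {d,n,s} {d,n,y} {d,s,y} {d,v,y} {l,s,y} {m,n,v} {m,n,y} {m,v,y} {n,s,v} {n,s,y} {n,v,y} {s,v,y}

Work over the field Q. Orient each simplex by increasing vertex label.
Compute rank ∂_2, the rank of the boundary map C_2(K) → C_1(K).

n_0=8 n_1=25 n_2=16  [Q]
∂1: piv[dk,dl,dm,dn,ds,dv,dy] rk=7  ker:kl,km,kn,kv,lm,ln,ls,lv,ly,mn,mv,my,ns,nv,ny,sv,sy,vy
∂2: piv[dkm,dkv,dmv,dmy,dns,dny,dsy,dvy,lsy,mnv,mny,nsv] rk=12  ker:mvy,nsy,nvy,svy
rk∂_2=12

rank∂_2=12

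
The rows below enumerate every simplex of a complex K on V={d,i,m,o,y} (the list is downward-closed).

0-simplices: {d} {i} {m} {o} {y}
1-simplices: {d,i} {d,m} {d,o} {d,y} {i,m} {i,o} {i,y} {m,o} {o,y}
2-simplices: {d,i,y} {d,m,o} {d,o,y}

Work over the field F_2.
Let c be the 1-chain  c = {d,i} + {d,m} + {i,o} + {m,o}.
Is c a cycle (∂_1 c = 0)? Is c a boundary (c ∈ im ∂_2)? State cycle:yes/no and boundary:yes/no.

n_0=5 n_1=9 n_2=3  [Z2]
∂1: piv[di,dm,do,dy] rk=4  ker:im,io,iy,mo,oy
∂2: piv[diy,dmo,doy] rk=3
∂1c = 0
c vs im∂2: residual ≠ 0 ⇒ not boundary

cycle:yes boundary:no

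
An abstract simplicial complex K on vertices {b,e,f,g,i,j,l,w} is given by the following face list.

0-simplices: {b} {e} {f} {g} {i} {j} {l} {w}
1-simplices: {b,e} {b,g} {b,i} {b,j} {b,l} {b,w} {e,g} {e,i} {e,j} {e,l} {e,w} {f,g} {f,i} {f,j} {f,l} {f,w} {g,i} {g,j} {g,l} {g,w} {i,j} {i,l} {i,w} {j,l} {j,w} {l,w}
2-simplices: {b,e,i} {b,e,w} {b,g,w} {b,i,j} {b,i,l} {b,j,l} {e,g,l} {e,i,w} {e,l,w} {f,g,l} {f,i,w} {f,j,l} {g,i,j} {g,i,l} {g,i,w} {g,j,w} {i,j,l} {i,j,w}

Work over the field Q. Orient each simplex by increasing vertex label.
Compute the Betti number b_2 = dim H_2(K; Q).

b_2=2

n_0=8 n_1=26 n_2=18  [Q]
∂1: piv[be,bg,bi,bj,bl,bw,fg] rk=7  ker:eg,ei,ej,el,ew,fi,fj,fl,fw,gi,gj,gl,gw,ij,il,iw,jl,jw,lw
∂2: piv[bei,bew,bgw,bij,bil,bjl,egl,eiw,elw,fgl,fiw,fjl,gij,gil,giw,gjw] rk=16  ker:ijl,ijw
b_2=(18−16)−0=2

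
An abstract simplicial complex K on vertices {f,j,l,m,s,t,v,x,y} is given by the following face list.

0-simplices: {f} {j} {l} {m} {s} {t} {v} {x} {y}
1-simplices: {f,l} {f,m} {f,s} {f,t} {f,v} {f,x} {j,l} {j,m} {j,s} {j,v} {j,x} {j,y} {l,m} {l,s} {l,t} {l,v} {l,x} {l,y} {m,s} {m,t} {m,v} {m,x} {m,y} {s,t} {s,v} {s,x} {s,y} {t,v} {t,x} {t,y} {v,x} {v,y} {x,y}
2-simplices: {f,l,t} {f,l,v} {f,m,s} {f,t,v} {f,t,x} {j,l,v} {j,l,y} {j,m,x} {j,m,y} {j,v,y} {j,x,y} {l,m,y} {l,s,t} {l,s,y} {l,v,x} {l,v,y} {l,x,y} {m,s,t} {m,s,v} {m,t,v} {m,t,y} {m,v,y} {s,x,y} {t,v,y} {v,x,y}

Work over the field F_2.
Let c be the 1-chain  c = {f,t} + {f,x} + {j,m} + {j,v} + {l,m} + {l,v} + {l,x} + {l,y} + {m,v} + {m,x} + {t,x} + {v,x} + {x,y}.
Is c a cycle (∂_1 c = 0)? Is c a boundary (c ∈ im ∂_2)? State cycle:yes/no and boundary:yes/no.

cycle:yes boundary:yes

n_0=9 n_1=33 n_2=25  [Z2]
∂1: piv[fl,fm,fs,ft,fv,fx,jl,jy] rk=8  ker:jm,js,jv,jx,lm,ls,lt,lv,lx,ly,ms,mt,mv,mx,my,st,sv,sx,sy,tv,tx,ty,vx,vy,xy
∂2: piv[flt,flv,fms,ftv,ftx,jlv,jly,jmx,jmy,jvy,jxy,lmy,lst,lsy,lvx,lxy,mst,msv,mtv,mty,mvy,sxy] rk=22  ker:lvy,tvy,vxy
∂1c = 0
c vs im∂2: reduces to 0 ⇒ boundary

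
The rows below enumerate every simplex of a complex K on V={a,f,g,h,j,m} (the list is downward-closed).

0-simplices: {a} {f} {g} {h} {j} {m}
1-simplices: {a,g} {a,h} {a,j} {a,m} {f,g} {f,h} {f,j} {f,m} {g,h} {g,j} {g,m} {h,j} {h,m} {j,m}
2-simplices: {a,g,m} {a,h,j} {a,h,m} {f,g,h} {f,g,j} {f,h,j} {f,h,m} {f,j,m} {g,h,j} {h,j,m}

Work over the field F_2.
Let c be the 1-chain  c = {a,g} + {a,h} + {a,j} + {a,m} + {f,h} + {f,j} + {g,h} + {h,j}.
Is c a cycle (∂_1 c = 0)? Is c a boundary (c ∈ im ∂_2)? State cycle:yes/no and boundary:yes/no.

cycle:no boundary:no

n_0=6 n_1=14 n_2=10  [Z2]
∂1: piv[ag,ah,aj,am,fg] rk=5  ker:fh,fj,fm,gh,gj,gm,hj,hm,jm
∂2: piv[agm,ahj,ahm,fgh,fgj,fhj,fhm,fjm] rk=8  ker:ghj,hjm
∂1c = {j} + {m}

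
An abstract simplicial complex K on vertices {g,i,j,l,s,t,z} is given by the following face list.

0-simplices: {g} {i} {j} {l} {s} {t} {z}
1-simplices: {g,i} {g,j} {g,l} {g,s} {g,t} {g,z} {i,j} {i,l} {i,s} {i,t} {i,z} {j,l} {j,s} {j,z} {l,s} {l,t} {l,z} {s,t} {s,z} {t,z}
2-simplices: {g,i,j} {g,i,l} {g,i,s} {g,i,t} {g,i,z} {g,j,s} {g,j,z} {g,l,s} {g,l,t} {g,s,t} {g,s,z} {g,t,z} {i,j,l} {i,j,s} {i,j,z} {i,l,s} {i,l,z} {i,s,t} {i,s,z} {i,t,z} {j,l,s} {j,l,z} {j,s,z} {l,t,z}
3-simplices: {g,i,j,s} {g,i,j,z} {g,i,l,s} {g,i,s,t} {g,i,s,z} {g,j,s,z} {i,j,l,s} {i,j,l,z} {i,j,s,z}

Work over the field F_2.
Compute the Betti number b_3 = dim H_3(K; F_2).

b_3=1

n_0=7 n_1=20 n_2=24 n_3=9  [Z2]
∂1: piv[gi,gj,gl,gs,gt,gz] rk=6  ker:ij,il,is,it,iz,jl,js,jz,ls,lt,lz,st,sz,tz
∂2: piv[gij,gil,gis,git,giz,gjs,gjz,gls,glt,gst,gsz,gtz,ijl,ilz] rk=14  ker:ijs,ijz,ils,ist,isz,itz,jls,jlz,jsz,ltz
∂3: piv[gijs,gijz,gils,gist,gisz,gjsz,ijls,ijlz] rk=8  ker:ijsz
b_3=(9−8)−0=1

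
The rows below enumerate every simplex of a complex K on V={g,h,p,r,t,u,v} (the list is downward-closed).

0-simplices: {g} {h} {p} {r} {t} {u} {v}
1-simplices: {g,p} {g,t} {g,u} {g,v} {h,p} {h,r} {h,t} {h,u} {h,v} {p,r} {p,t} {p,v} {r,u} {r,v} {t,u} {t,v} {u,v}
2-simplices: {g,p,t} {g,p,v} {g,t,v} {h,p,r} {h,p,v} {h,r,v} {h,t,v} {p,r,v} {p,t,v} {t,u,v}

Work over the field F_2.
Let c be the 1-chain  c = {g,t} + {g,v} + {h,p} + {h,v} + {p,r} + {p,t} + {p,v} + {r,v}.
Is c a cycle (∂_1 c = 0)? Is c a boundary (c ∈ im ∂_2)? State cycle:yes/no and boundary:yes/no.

cycle:yes boundary:yes

n_0=7 n_1=17 n_2=10  [Z2]
∂1: piv[gp,gt,gu,gv,hp,hr] rk=6  ker:ht,hu,hv,pr,pt,pv,ru,rv,tu,tv,uv
∂2: piv[gpt,gpv,gtv,hpr,hpv,hrv,htv,tuv] rk=8  ker:prv,ptv
∂1c = 0
c vs im∂2: reduces to 0 ⇒ boundary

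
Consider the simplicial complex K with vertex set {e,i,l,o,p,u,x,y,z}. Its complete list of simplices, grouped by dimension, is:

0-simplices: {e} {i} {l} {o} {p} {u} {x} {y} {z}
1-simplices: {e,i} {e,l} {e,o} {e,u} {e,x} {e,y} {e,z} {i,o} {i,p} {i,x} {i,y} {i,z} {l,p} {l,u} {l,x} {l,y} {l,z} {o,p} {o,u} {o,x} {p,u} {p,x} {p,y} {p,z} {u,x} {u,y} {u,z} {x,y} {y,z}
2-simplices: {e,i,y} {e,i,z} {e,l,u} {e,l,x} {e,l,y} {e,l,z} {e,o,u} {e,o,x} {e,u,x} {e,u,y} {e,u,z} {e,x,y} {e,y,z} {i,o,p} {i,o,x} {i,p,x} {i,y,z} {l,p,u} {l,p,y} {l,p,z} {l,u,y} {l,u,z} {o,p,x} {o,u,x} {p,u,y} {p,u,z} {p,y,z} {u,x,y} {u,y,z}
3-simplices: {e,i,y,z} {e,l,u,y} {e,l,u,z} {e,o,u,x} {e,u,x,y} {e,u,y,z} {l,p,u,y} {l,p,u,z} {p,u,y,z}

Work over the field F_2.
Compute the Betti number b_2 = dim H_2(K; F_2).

b_2=1

n_0=9 n_1=29 n_2=29 n_3=9  [Z2]
∂1: piv[ei,el,eo,eu,ex,ey,ez,ip] rk=8  ker:io,ix,iy,iz,lp,lu,lx,ly,lz,op,ou,ox,pu,px,py,pz,ux,uy,uz,xy,yz
∂2: piv[eiy,eiz,elu,elx,ely,elz,eou,eox,eux,euy,euz,exy,eyz,iop,iox,ipx,lpu,lpy,lpz] rk=19  ker:iyz,luy,luz,opx,oux,puy,puz,pyz,uxy,uyz
∂3: piv[eiyz,eluy,eluz,eoux,euxy,euyz,lpuy,lpuz,puyz] rk=9
b_2=(29−19)−9=1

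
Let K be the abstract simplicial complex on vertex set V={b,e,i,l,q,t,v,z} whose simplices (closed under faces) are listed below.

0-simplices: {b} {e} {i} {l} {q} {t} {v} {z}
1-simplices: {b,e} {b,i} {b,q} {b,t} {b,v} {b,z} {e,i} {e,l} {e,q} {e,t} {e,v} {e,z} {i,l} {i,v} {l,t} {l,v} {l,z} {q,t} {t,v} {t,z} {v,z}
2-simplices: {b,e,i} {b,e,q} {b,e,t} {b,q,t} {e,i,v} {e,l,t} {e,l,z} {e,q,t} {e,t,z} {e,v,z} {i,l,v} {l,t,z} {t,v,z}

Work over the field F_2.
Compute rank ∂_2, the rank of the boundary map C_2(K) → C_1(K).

n_0=8 n_1=21 n_2=13  [Z2]
∂1: piv[be,bi,bq,bt,bv,bz,el] rk=7  ker:ei,eq,et,ev,ez,il,iv,lt,lv,lz,qt,tv,tz,vz
∂2: piv[bei,beq,bet,bqt,eiv,elt,elz,etz,evz,ilv,tvz] rk=11  ker:eqt,ltz
rk∂_2=11

rank∂_2=11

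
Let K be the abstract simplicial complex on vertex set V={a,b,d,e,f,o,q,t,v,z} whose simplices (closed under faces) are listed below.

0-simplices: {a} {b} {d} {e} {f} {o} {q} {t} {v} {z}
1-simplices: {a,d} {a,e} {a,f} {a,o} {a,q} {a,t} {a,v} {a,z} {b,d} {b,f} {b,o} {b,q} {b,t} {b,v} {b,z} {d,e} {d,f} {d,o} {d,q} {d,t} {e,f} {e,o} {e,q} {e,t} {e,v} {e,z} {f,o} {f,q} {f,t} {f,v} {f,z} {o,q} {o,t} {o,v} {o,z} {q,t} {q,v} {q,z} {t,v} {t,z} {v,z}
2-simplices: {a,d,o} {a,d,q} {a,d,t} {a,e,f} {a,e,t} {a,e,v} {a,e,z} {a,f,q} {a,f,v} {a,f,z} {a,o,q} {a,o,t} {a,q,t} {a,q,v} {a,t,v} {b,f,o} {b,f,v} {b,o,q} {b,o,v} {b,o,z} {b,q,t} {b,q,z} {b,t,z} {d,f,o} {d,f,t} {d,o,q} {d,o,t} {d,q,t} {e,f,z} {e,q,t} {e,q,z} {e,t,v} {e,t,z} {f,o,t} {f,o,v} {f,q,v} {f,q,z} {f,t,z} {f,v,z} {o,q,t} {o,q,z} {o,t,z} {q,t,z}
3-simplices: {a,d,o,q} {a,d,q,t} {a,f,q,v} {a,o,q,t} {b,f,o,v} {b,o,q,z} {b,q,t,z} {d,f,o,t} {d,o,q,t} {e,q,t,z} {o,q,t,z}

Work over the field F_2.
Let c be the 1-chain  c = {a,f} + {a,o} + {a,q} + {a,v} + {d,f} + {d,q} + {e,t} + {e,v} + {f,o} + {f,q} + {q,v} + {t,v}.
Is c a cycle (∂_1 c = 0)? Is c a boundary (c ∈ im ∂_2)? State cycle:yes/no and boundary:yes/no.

cycle:yes boundary:yes

n_0=10 n_1=41 n_2=43 n_3=11  [Z2]
∂1: piv[ad,ae,af,ao,aq,at,av,az,bd] rk=9  ker:bf,bo,bq,bt,bv,bz,de,df,do,dq,dt,ef,eo,eq,et,ev,ez,fo,fq,ft,fv,fz,oq,ot,ov,oz,qt,qv,qz,tv,tz,vz
∂2: piv[ado,adq,adt,aef,aet,aev,aez,afq,afv,afz,aoq,aot,aqt,aqv,atv,bfo,bfv,boq,bov,boz,bqt,bqz,btz,dfo,dft,eqt,eqz,ftz,fvz] rk=29  ker:doq,dot,dqt,efz,etv,etz,fot,fov,fqv,fqz,oqt,oqz,otz,qtz
∂3: piv[adoq,adqt,afqv,aoqt,bfov,boqz,bqtz,dfot,doqt,eqtz,oqtz] rk=11
∂1c = 0
c vs im∂2: reduces to 0 ⇒ boundary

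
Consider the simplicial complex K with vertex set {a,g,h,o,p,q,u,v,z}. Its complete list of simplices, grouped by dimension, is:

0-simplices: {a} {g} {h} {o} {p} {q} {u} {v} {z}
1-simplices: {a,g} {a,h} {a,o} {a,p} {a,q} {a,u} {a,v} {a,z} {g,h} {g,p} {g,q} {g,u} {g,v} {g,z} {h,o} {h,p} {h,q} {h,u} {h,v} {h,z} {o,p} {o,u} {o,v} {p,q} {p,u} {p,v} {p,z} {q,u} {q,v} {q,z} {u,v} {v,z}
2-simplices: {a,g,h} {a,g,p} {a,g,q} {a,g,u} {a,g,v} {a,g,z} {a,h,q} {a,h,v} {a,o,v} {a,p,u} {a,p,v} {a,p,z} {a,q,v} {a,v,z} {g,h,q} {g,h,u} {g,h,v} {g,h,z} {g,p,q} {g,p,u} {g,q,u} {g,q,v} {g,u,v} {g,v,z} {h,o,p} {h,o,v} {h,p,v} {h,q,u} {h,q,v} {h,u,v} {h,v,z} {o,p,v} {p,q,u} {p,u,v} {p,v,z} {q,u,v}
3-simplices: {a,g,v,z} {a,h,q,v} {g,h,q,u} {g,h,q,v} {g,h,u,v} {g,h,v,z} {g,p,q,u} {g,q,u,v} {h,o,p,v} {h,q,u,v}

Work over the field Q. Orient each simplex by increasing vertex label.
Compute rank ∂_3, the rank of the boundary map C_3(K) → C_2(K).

rank∂_3=9

n_0=9 n_1=32 n_2=36 n_3=10  [Q]
∂1: piv[ag,ah,ao,ap,aq,au,av,az] rk=8  ker:gh,gp,gq,gu,gv,gz,ho,hp,hq,hu,hv,hz,op,ou,ov,pq,pu,pv,pz,qu,qv,qz,uv,vz
∂2: piv[agh,agp,agq,agu,agv,agz,ahq,ahv,aov,apu,apv,apz,aqv,avz,ghu,ghz,gpq,gqu,guv,hop,hov,hpv] rk=22  ker:ghq,ghv,gpu,gqv,gvz,hqu,hqv,huv,hvz,opv,pqu,puv,pvz,quv
∂3: piv[agvz,ahqv,ghqu,ghqv,ghuv,ghvz,gpqu,gquv,hopv] rk=9  ker:hquv
rk∂_3=9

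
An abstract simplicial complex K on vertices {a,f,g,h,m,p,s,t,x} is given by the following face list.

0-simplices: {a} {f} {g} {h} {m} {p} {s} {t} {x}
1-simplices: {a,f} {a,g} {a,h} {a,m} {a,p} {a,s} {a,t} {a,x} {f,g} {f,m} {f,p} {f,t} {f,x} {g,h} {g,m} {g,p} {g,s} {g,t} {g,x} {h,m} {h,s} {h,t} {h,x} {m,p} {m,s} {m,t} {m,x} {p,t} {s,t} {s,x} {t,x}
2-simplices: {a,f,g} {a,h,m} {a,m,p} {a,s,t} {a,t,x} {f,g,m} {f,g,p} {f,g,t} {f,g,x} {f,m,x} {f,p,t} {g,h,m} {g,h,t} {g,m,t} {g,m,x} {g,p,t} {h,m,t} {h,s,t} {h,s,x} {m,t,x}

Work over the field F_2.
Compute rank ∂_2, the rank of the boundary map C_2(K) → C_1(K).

n_0=9 n_1=31 n_2=20  [Z2]
∂1: piv[af,ag,ah,am,ap,as,at,ax] rk=8  ker:fg,fm,fp,ft,fx,gh,gm,gp,gs,gt,gx,hm,hs,ht,hx,mp,ms,mt,mx,pt,st,sx,tx
∂2: piv[afg,ahm,amp,ast,atx,fgm,fgp,fgt,fgx,fmx,fpt,ghm,ght,gmt,hst,hsx,mtx] rk=17  ker:gmx,gpt,hmt
rk∂_2=17

rank∂_2=17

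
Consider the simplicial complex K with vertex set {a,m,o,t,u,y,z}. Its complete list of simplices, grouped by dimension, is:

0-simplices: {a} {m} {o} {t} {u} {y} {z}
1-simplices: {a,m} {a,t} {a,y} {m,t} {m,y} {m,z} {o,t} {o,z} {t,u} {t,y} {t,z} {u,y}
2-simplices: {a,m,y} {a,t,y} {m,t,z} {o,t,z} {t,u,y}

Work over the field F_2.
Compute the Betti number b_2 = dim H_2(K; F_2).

b_2=0

n_0=7 n_1=12 n_2=5  [Z2]
∂1: piv[am,at,ay,mz,ot,tu] rk=6  ker:mt,my,oz,ty,tz,uy
∂2: piv[amy,aty,mtz,otz,tuy] rk=5
b_2=(5−5)−0=0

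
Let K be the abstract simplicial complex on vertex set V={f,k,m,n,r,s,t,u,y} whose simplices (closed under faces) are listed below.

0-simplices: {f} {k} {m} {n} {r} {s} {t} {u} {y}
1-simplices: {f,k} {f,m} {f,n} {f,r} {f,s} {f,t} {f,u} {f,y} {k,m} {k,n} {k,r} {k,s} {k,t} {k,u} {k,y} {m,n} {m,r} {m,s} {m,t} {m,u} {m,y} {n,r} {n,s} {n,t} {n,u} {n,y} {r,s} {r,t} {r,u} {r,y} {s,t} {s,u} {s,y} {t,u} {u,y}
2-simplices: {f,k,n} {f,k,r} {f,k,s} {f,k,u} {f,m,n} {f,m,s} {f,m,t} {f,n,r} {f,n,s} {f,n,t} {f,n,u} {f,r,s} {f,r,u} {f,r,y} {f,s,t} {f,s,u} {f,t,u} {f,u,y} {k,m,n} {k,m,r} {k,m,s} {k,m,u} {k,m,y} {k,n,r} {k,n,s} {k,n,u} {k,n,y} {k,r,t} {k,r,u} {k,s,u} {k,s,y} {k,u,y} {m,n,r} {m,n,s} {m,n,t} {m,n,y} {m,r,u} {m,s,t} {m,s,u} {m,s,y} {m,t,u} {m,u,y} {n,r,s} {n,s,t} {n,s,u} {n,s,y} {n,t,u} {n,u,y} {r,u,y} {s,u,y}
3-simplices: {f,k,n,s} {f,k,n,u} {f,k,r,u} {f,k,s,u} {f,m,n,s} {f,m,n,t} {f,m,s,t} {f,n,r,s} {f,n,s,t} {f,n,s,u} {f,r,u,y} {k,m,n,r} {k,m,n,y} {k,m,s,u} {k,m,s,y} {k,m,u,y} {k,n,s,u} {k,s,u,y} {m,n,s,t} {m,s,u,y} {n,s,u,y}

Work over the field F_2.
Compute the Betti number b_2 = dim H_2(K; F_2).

n_0=9 n_1=35 n_2=50 n_3=21  [Z2]
∂1: piv[fk,fm,fn,fr,fs,ft,fu,fy] rk=8  ker:km,kn,kr,ks,kt,ku,ky,mn,mr,ms,mt,mu,my,nr,ns,nt,nu,ny,rs,rt,ru,ry,st,su,sy,tu,uy
∂2: piv[fkn,fkr,fks,fku,fmn,fms,fmt,fnr,fns,fnt,fnu,frs,fru,fry,fst,fsu,ftu,fuy,kmn,kmr,kmu,kmy,kny,krt,ksy,kuy] rk=26  ker:kms,knr,kns,knu,kru,ksu,mnr,mns,mnt,mny,mru,mst,msu,msy,mtu,muy,nrs,nst,nsu,nsy,ntu,nuy,ruy,suy
∂3: piv[fkns,fknu,fkru,fksu,fmns,fmnt,fmst,fnrs,fnst,fnsu,fruy,kmnr,kmny,kmsu,kmsy,kmuy,ksuy,nsuy] rk=18  ker:knsu,mnst,msuy
b_2=(50−26)−18=6

b_2=6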